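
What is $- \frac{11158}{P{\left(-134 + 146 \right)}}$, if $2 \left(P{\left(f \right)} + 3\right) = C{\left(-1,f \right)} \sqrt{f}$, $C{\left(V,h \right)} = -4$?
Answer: $- \frac{11158}{13} + \frac{44632 \sqrt{3}}{39} \approx 1123.9$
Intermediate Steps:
$P{\left(f \right)} = -3 - 2 \sqrt{f}$ ($P{\left(f \right)} = -3 + \frac{\left(-4\right) \sqrt{f}}{2} = -3 - 2 \sqrt{f}$)
$- \frac{11158}{P{\left(-134 + 146 \right)}} = - \frac{11158}{-3 - 2 \sqrt{-134 + 146}} = - \frac{11158}{-3 - 2 \sqrt{12}} = - \frac{11158}{-3 - 2 \cdot 2 \sqrt{3}} = - \frac{11158}{-3 - 4 \sqrt{3}}$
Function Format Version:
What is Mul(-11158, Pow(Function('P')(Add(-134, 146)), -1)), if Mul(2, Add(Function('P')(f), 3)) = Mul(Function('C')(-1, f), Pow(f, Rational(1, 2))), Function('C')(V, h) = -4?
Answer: Add(Rational(-11158, 13), Mul(Rational(44632, 39), Pow(3, Rational(1, 2)))) ≈ 1123.9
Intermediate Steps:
Function('P')(f) = Add(-3, Mul(-2, Pow(f, Rational(1, 2)))) (Function('P')(f) = Add(-3, Mul(Rational(1, 2), Mul(-4, Pow(f, Rational(1, 2))))) = Add(-3, Mul(-2, Pow(f, Rational(1, 2)))))
Mul(-11158, Pow(Function('P')(Add(-134, 146)), -1)) = Mul(-11158, Pow(Add(-3, Mul(-2, Pow(Add(-134, 146), Rational(1, 2)))), -1)) = Mul(-11158, Pow(Add(-3, Mul(-2, Pow(12, Rational(1, 2)))), -1)) = Mul(-11158, Pow(Add(-3, Mul(-2, Mul(2, Pow(3, Rational(1, 2))))), -1)) = Mul(-11158, Pow(Add(-3, Mul(-4, Pow(3, Rational(1, 2)))), -1))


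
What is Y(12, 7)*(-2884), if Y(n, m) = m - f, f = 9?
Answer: 5768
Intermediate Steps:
Y(n, m) = -9 + m (Y(n, m) = m - 1*9 = m - 9 = -9 + m)
Y(12, 7)*(-2884) = (-9 + 7)*(-2884) = -2*(-2884) = 5768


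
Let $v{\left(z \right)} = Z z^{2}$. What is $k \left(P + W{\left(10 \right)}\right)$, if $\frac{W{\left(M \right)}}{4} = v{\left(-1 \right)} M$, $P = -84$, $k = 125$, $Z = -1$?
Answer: $-15500$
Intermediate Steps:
$v{\left(z \right)} = - z^{2}$
$W{\left(M \right)} = - 4 M$ ($W{\left(M \right)} = 4 - \left(-1\right)^{2} M = 4 \left(-1\right) 1 M = 4 \left(- M\right) = - 4 M$)
$k \left(P + W{\left(10 \right)}\right) = 125 \left(-84 - 40\right) = 125 \left(-124\right) = -15500$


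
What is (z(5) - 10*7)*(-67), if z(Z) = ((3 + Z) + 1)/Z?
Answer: 22847/5 ≈ 4569.4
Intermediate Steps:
z(Z) = (4 + Z)/Z
(z(5) - 10*7)*(-67) = ((4 + 5)/5 - 10*7)*(-67) = ((⅕)*9 - 70)*(-67) = (9/5 - 70)*(-67) = -341/5*(-67) = 22847/5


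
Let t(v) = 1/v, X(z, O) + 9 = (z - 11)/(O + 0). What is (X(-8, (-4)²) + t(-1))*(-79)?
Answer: 14141/16 ≈ 883.81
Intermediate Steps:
X(z, O) = -9 + (-11 + z)/O (X(z, O) = -9 + (z - 11)/(O + 0) = -9 + (-11 + z)/O)
(X(-8, (-4)²) + t(-1))*(-79) = ((-11 - 8 - 9*(-4)²)/((-4)²) + 1/(-1))*(-79) = ((-11 - 8 - 9*16)/16 - 1)*(-79) = ((-11 - 8 - 144)/16 - 1)*(-79) = ((1/16)*(-163) - 1)*(-79) = (-163/16 - 1)*(-79) = -179/16*(-79) = 14141/16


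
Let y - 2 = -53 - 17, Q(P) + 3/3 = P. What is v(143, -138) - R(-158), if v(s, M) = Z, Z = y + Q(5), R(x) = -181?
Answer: 117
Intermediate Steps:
Q(P) = -1 + P
y = -68 (y = 2 + (-53 - 17) = 2 - 70 = -68)
Z = -64 (Z = -68 + (-1 + 5) = -68 + 4 = -64)
v(s, M) = -64
v(143, -138) - R(-158) = -64 - 1*(-181) = -64 + 181 = 117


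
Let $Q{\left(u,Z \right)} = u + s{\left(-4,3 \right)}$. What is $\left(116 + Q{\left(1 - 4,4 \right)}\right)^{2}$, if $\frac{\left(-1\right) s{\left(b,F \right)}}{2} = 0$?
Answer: $12769$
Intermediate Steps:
$s{\left(b,F \right)} = 0$ ($s{\left(b,F \right)} = \left(-2\right) 0 = 0$)
$Q{\left(u,Z \right)} = u$ ($Q{\left(u,Z \right)} = u + 0 = u$)
$\left(116 + Q{\left(1 - 4,4 \right)}\right)^{2} = \left(116 + \left(1 - 4\right)\right)^{2} = \left(116 - 3\right)^{2} = 113^{2} = 12769$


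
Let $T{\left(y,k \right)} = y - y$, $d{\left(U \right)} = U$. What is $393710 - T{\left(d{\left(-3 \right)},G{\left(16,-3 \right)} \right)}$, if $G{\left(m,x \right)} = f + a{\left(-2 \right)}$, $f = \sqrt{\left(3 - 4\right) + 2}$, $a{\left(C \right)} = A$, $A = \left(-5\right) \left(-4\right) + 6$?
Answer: $393710$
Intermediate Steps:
$A = 26$ ($A = 20 + 6 = 26$)
$a{\left(C \right)} = 26$
$f = 1$ ($f = \sqrt{-1 + 2} = \sqrt{1} = 1$)
$G{\left(m,x \right)} = 27$ ($G{\left(m,x \right)} = 1 + 26 = 27$)
$T{\left(y,k \right)} = 0$
$393710 - T{\left(d{\left(-3 \right)},G{\left(16,-3 \right)} \right)} = 393710 - 0 = 393710 + 0 = 393710$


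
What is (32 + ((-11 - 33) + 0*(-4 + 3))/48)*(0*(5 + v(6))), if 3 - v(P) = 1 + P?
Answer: 0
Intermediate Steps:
v(P) = 2 - P (v(P) = 3 - (1 + P) = 3 + (-1 - P) = 2 - P)
(32 + ((-11 - 33) + 0*(-4 + 3))/48)*(0*(5 + v(6))) = (32 + ((-11 - 33) + 0*(-4 + 3))/48)*(0*(5 + (2 - 1*6))) = (32 + (-44 + 0*(-1))*(1/48))*(0*(5 + (2 - 6))) = (32 + (-44 + 0)*(1/48))*(0*(5 - 4)) = (32 - 44*1/48)*(0*1) = (32 - 11/12)*0 = (373/12)*0 = 0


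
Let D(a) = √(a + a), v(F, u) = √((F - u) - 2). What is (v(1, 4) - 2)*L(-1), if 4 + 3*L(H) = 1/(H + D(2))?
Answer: 2 - I*√5 ≈ 2.0 - 2.2361*I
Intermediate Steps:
v(F, u) = √(-2 + F - u)
D(a) = √2*√a (D(a) = √(2*a) = √2*√a)
L(H) = -4/3 + 1/(3*(2 + H)) (L(H) = -4/3 + 1/(3*(H + √2*√2)) = -4/3 + 1/(3*(H + 2)) = -4/3 + 1/(3*(2 + H)))
(v(1, 4) - 2)*L(-1) = (√(-2 + 1 - 1*4) - 2)*((-7 - 4*(-1))/(3*(2 - 1))) = (√(-2 + 1 - 4) - 2)*((⅓)*(-7 + 4)/1) = (√(-5) - 2)*((⅓)*1*(-3)) = (I*√5 - 2)*(-1) = (-2 + I*√5)*(-1) = 2 - I*√5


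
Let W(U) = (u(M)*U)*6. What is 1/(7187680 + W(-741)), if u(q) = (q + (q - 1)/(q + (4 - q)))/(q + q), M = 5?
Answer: 5/35925062 ≈ 1.3918e-7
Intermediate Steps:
u(q) = (-¼ + 5*q/4)/(2*q) (u(q) = (q + (-1 + q)/4)/((2*q)) = (q + (-1 + q)*(¼))*(1/(2*q)) = (q + (-¼ + q/4))*(1/(2*q)) = (-¼ + 5*q/4)*(1/(2*q)) = (-¼ + 5*q/4)/(2*q))
W(U) = 18*U/5 (W(U) = (((⅛)*(-1 + 5*5)/5)*U)*6 = (((⅛)*(⅕)*(-1 + 25))*U)*6 = (((⅛)*(⅕)*24)*U)*6 = (3*U/5)*6 = 18*U/5)
1/(7187680 + W(-741)) = 1/(7187680 + (18/5)*(-741)) = 1/(7187680 - 13338/5) = 1/(35925062/5) = 5/35925062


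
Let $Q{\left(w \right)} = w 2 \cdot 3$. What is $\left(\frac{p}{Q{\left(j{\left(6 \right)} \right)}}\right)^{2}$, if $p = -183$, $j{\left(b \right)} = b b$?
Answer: $\frac{3721}{5184} \approx 0.71779$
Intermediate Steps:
$j{\left(b \right)} = b^{2}$
$Q{\left(w \right)} = 6 w$ ($Q{\left(w \right)} = 2 w 3 = 6 w$)
$\left(\frac{p}{Q{\left(j{\left(6 \right)} \right)}}\right)^{2} = \left(- \frac{183}{6 \cdot 6^{2}}\right)^{2} = \left(- \frac{183}{6 \cdot 36}\right)^{2} = \left(- \frac{183}{216}\right)^{2} = \left(\left(-183\right) \frac{1}{216}\right)^{2} = \left(- \frac{61}{72}\right)^{2} = \frac{3721}{5184}$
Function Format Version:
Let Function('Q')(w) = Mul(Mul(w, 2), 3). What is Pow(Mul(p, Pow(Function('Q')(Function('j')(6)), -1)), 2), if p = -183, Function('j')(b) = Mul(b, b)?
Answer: Rational(3721, 5184) ≈ 0.71779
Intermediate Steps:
Function('j')(b) = Pow(b, 2)
Function('Q')(w) = Mul(6, w) (Function('Q')(w) = Mul(Mul(2, w), 3) = Mul(6, w))
Pow(Mul(p, Pow(Function('Q')(Function('j')(6)), -1)), 2) = Pow(Mul(-183, Pow(Mul(6, Pow(6, 2)), -1)), 2) = Pow(Mul(-183, Pow(Mul(6, 36), -1)), 2) = Pow(Mul(-183, Pow(216, -1)), 2) = Pow(Mul(-183, Rational(1, 216)), 2) = Pow(Rational(-61, 72), 2) = Rational(3721, 5184)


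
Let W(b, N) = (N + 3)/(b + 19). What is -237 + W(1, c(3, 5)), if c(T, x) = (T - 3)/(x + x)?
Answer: -4737/20 ≈ -236.85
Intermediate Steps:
c(T, x) = (-3 + T)/(2*x) (c(T, x) = (-3 + T)/((2*x)) = (-3 + T)*(1/(2*x)) = (-3 + T)/(2*x))
W(b, N) = (3 + N)/(19 + b)
-237 + W(1, c(3, 5)) = -237 + (3 + (1/2)*(-3 + 3)/5)/(19 + 1) = -237 + (3 + (1/2)*(1/5)*0)/20 = -237 + (3 + 0)/20 = -237 + (1/20)*3 = -237 + 3/20 = -4737/20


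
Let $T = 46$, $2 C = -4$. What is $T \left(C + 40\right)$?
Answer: $1748$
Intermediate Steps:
$C = -2$ ($C = \frac{1}{2} \left(-4\right) = -2$)
$T \left(C + 40\right) = 46 \left(-2 + 40\right) = 46 \cdot 38 = 1748$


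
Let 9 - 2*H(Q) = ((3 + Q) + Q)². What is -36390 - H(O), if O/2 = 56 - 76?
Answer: -33430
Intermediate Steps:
O = -40 (O = 2*(56 - 76) = 2*(-20) = -40)
H(Q) = 9/2 - (3 + 2*Q)²/2 (H(Q) = 9/2 - ((3 + Q) + Q)²/2 = 9/2 - (3 + 2*Q)²/2)
-36390 - H(O) = -36390 - (-2)*(-40)*(3 - 40) = -36390 - (-2)*(-40)*(-37) = -36390 - 1*(-2960) = -36390 + 2960 = -33430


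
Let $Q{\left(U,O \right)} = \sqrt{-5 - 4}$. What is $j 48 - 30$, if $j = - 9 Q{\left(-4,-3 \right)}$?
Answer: $-30 - 1296 i \approx -30.0 - 1296.0 i$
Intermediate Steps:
$Q{\left(U,O \right)} = 3 i$ ($Q{\left(U,O \right)} = \sqrt{-9} = 3 i$)
$j = - 27 i$ ($j = - 9 \cdot 3 i = - 27 i \approx - 27.0 i$)
$j 48 - 30 = - 27 i 48 - 30 = - 1296 i - 30 = -30 - 1296 i$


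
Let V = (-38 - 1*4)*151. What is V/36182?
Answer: -3171/18091 ≈ -0.17528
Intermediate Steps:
V = -6342 (V = (-38 - 4)*151 = -42*151 = -6342)
V/36182 = -6342/36182 = -6342*1/36182 = -3171/18091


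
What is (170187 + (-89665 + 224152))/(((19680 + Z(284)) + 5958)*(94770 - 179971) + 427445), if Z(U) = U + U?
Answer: -304674/2232349961 ≈ -0.00013648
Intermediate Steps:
Z(U) = 2*U
(170187 + (-89665 + 224152))/(((19680 + Z(284)) + 5958)*(94770 - 179971) + 427445) = (170187 + (-89665 + 224152))/(((19680 + 2*284) + 5958)*(94770 - 179971) + 427445) = (170187 + 134487)/(((19680 + 568) + 5958)*(-85201) + 427445) = 304674/((20248 + 5958)*(-85201) + 427445) = 304674/(26206*(-85201) + 427445) = 304674/(-2232777406 + 427445) = 304674/(-2232349961) = 304674*(-1/2232349961) = -304674/2232349961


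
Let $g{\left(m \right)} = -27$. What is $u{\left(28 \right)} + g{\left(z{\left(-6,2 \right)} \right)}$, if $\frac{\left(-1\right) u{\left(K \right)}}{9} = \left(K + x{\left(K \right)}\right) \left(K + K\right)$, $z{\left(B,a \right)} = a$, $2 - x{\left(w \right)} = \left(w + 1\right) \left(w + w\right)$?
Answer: $803349$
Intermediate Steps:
$x{\left(w \right)} = 2 - 2 w \left(1 + w\right)$ ($x{\left(w \right)} = 2 - \left(w + 1\right) \left(w + w\right) = 2 - \left(1 + w\right) 2 w = 2 - 2 w \left(1 + w\right)$)
$u{\left(K \right)} = - 18 K \left(2 - K - 2 K^{2}\right)$ ($u{\left(K \right)} = - 9 \left(K - \left(-2 + 2 K + 2 K^{2}\right)\right) \left(K + K\right) = - 9 \left(2 - K - 2 K^{2}\right) 2 K = - 9 \cdot 2 K \left(2 - K - 2 K^{2}\right) = - 18 K \left(2 - K - 2 K^{2}\right)$)
$u{\left(28 \right)} + g{\left(z{\left(-6,2 \right)} \right)} = 18 \cdot 28 \left(-2 + 28 + 2 \cdot 28^{2}\right) - 27 = 18 \cdot 28 \left(-2 + 28 + 2 \cdot 784\right) - 27 = 18 \cdot 28 \left(-2 + 28 + 1568\right) - 27 = 18 \cdot 28 \cdot 1594 - 27 = 803376 - 27 = 803349$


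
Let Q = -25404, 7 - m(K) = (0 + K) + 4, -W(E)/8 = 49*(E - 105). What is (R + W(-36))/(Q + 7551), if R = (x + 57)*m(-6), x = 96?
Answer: -18883/5951 ≈ -3.1731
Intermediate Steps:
W(E) = 41160 - 392*E (W(E) = -392*(E - 105) = -392*(-105 + E) = -8*(-5145 + 49*E) = 41160 - 392*E)
m(K) = 3 - K (m(K) = 7 - ((0 + K) + 4) = 7 - (K + 4) = 7 - (4 + K) = 7 + (-4 - K) = 3 - K)
R = 1377 (R = (96 + 57)*(3 - 1*(-6)) = 153*(3 + 6) = 153*9 = 1377)
(R + W(-36))/(Q + 7551) = (1377 + (41160 - 392*(-36)))/(-25404 + 7551) = (1377 + (41160 + 14112))/(-17853) = (1377 + 55272)*(-1/17853) = 56649*(-1/17853) = -18883/5951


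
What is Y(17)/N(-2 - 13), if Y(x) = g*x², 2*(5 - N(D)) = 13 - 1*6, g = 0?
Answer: 0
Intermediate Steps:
N(D) = 3/2 (N(D) = 5 - (13 - 1*6)/2 = 5 - (13 - 6)/2 = 5 - ½*7 = 5 - 7/2 = 3/2)
Y(x) = 0 (Y(x) = 0*x² = 0)
Y(17)/N(-2 - 13) = 0/(3/2) = 0*(⅔) = 0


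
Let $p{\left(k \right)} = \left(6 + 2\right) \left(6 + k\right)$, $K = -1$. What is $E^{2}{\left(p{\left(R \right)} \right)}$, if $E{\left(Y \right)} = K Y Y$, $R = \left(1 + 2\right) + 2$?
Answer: $59969536$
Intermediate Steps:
$R = 5$ ($R = 3 + 2 = 5$)
$p{\left(k \right)} = 48 + 8 k$ ($p{\left(k \right)} = 8 \left(6 + k\right) = 48 + 8 k$)
$E{\left(Y \right)} = - Y^{2}$ ($E{\left(Y \right)} = - Y Y = - Y^{2}$)
$E^{2}{\left(p{\left(R \right)} \right)} = \left(- \left(48 + 8 \cdot 5\right)^{2}\right)^{2} = \left(- \left(48 + 40\right)^{2}\right)^{2} = \left(- 88^{2}\right)^{2} = \left(\left(-1\right) 7744\right)^{2} = \left(-7744\right)^{2} = 59969536$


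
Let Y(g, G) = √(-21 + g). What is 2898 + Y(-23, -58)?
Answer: 2898 + 2*I*√11 ≈ 2898.0 + 6.6332*I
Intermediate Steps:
2898 + Y(-23, -58) = 2898 + √(-21 - 23) = 2898 + √(-44) = 2898 + 2*I*√11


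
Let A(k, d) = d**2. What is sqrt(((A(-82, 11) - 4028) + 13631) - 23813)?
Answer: I*sqrt(14089) ≈ 118.7*I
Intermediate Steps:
sqrt(((A(-82, 11) - 4028) + 13631) - 23813) = sqrt(((11**2 - 4028) + 13631) - 23813) = sqrt(((121 - 4028) + 13631) - 23813) = sqrt((-3907 + 13631) - 23813) = sqrt(9724 - 23813) = sqrt(-14089) = I*sqrt(14089)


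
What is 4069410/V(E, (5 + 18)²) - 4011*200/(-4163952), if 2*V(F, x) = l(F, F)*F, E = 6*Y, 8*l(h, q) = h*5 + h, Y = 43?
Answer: 471245889545/2887180218 ≈ 163.22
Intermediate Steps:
l(h, q) = 3*h/4 (l(h, q) = (h*5 + h)/8 = (5*h + h)/8 = (6*h)/8 = 3*h/4)
E = 258 (E = 6*43 = 258)
V(F, x) = 3*F²/8 (V(F, x) = ((3*F/4)*F)/2 = (3*F²/4)/2 = 3*F²/8)
4069410/V(E, (5 + 18)²) - 4011*200/(-4163952) = 4069410/(((3/8)*258²)) - 4011*200/(-4163952) = 4069410/(((3/8)*66564)) - 802200*(-1/4163952) = 4069410/(49923/2) + 33425/173498 = 4069410*(2/49923) + 33425/173498 = 2712940/16641 + 33425/173498 = 471245889545/2887180218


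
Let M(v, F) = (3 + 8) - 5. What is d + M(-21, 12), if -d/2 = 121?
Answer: -236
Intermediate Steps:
M(v, F) = 6 (M(v, F) = 11 - 5 = 6)
d = -242 (d = -2*121 = -242)
d + M(-21, 12) = -242 + 6 = -236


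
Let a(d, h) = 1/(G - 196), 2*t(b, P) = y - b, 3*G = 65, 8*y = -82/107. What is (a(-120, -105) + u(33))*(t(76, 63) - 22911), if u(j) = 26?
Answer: -267065414075/447688 ≈ -5.9654e+5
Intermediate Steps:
y = -41/428 (y = (-82/107)/8 = (-82*1/107)/8 = (1/8)*(-82/107) = -41/428 ≈ -0.095794)
G = 65/3 (G = (1/3)*65 = 65/3 ≈ 21.667)
t(b, P) = -41/856 - b/2 (t(b, P) = (-41/428 - b)/2 = -41/856 - b/2)
a(d, h) = -3/523 (a(d, h) = 1/(65/3 - 196) = 1/(-523/3) = -3/523)
(a(-120, -105) + u(33))*(t(76, 63) - 22911) = (-3/523 + 26)*((-41/856 - 1/2*76) - 22911) = 13595*((-41/856 - 38) - 22911)/523 = 13595*(-32569/856 - 22911)/523 = (13595/523)*(-19644385/856) = -267065414075/447688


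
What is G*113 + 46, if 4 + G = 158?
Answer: 17448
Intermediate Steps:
G = 154 (G = -4 + 158 = 154)
G*113 + 46 = 154*113 + 46 = 17402 + 46 = 17448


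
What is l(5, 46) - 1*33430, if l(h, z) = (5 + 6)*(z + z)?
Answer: -32418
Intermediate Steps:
l(h, z) = 22*z (l(h, z) = 11*(2*z) = 22*z)
l(5, 46) - 1*33430 = 22*46 - 1*33430 = 1012 - 33430 = -32418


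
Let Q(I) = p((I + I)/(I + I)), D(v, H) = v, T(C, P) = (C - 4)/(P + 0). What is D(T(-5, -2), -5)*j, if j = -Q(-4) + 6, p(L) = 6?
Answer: 0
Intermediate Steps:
T(C, P) = (-4 + C)/P
Q(I) = 6
j = 0 (j = -1*6 + 6 = -6 + 6 = 0)
D(T(-5, -2), -5)*j = ((-4 - 5)/(-2))*0 = -½*(-9)*0 = (9/2)*0 = 0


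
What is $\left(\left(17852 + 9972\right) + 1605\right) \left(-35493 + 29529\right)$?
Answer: $-175514556$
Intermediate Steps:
$\left(\left(17852 + 9972\right) + 1605\right) \left(-35493 + 29529\right) = \left(27824 + 1605\right) \left(-5964\right) = 29429 \left(-5964\right) = -175514556$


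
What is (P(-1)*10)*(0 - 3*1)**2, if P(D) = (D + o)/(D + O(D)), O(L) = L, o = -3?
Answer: 180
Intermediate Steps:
P(D) = (-3 + D)/(2*D) (P(D) = (D - 3)/(D + D) = (-3 + D)/((2*D)) = (-3 + D)*(1/(2*D)) = (-3 + D)/(2*D))
(P(-1)*10)*(0 - 3*1)**2 = (((1/2)*(-3 - 1)/(-1))*10)*(0 - 3*1)**2 = (((1/2)*(-1)*(-4))*10)*(0 - 3)**2 = (2*10)*(-3)**2 = 20*9 = 180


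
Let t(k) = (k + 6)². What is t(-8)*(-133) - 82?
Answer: -614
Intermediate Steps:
t(k) = (6 + k)²
t(-8)*(-133) - 82 = (6 - 8)²*(-133) - 82 = (-2)²*(-133) - 82 = 4*(-133) - 82 = -532 - 82 = -614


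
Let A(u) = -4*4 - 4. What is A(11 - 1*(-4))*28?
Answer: -560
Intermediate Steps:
A(u) = -20 (A(u) = -16 - 4 = -20)
A(11 - 1*(-4))*28 = -20*28 = -560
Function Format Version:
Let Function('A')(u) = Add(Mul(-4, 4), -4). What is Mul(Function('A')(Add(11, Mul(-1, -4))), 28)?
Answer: -560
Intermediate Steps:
Function('A')(u) = -20 (Function('A')(u) = Add(-16, -4) = -20)
Mul(Function('A')(Add(11, Mul(-1, -4))), 28) = Mul(-20, 28) = -560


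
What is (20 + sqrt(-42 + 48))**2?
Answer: (20 + sqrt(6))**2 ≈ 503.98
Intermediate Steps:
(20 + sqrt(-42 + 48))**2 = (20 + sqrt(6))**2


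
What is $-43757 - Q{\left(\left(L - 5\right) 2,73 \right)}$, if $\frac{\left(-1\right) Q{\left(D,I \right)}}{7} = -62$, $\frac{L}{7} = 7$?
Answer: $-44191$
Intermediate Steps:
$L = 49$ ($L = 7 \cdot 7 = 49$)
$Q{\left(D,I \right)} = 434$ ($Q{\left(D,I \right)} = \left(-7\right) \left(-62\right) = 434$)
$-43757 - Q{\left(\left(L - 5\right) 2,73 \right)} = -43757 - 434 = -44191$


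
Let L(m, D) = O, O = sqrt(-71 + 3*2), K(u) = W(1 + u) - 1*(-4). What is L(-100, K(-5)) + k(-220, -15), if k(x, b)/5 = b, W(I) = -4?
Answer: -75 + I*sqrt(65) ≈ -75.0 + 8.0623*I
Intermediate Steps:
k(x, b) = 5*b
K(u) = 0 (K(u) = -4 - 1*(-4) = -4 + 4 = 0)
O = I*sqrt(65) (O = sqrt(-71 + 6) = sqrt(-65) = I*sqrt(65) ≈ 8.0623*I)
L(m, D) = I*sqrt(65)
L(-100, K(-5)) + k(-220, -15) = I*sqrt(65) + 5*(-15) = I*sqrt(65) - 75 = -75 + I*sqrt(65)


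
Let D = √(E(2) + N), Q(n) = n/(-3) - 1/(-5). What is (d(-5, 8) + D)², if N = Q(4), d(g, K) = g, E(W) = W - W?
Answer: (75 - I*√255)²/225 ≈ 23.867 - 10.646*I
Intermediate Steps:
E(W) = 0
Q(n) = ⅕ - n/3 (Q(n) = n*(-⅓) - 1*(-⅕) = -n/3 + ⅕ = ⅕ - n/3)
N = -17/15 (N = ⅕ - ⅓*4 = ⅕ - 4/3 = -17/15 ≈ -1.1333)
D = I*√255/15 (D = √(0 - 17/15) = √(-17/15) = I*√255/15 ≈ 1.0646*I)
(d(-5, 8) + D)² = (-5 + I*√255/15)²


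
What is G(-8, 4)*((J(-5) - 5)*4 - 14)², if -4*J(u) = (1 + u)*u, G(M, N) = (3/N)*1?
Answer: 2187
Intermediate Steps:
G(M, N) = 3/N (G(M, N) = (3/N)*1 = 3/N)
J(u) = -u*(1 + u)/4 (J(u) = -(1 + u)*u/4 = -u*(1 + u)/4)
G(-8, 4)*((J(-5) - 5)*4 - 14)² = (3/4)*((-¼*(-5)*(1 - 5) - 5)*4 - 14)² = (3*(¼))*((-¼*(-5)*(-4) - 5)*4 - 14)² = 3*((-5 - 5)*4 - 14)²/4 = 3*(-10*4 - 14)²/4 = 3*(-40 - 14)²/4 = (¾)*(-54)² = (¾)*2916 = 2187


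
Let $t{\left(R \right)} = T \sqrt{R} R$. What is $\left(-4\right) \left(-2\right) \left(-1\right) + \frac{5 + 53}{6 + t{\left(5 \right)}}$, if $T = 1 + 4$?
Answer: $- \frac{25060}{3089} + \frac{1450 \sqrt{5}}{3089} \approx -7.063$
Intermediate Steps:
$T = 5$
$t{\left(R \right)} = 5 R^{\frac{3}{2}}$ ($t{\left(R \right)} = 5 \sqrt{R} R = 5 R^{\frac{3}{2}}$)
$\left(-4\right) \left(-2\right) \left(-1\right) + \frac{5 + 53}{6 + t{\left(5 \right)}} = \left(-4\right) \left(-2\right) \left(-1\right) + \frac{5 + 53}{6 + 5 \cdot 5^{\frac{3}{2}}} = 8 \left(-1\right) + \frac{58}{6 + 5 \cdot 5 \sqrt{5}} = -8 + \frac{58}{6 + 25 \sqrt{5}}$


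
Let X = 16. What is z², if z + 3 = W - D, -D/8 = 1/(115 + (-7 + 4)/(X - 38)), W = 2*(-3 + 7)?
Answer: 164891281/6416089 ≈ 25.700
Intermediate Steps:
W = 8 (W = 2*4 = 8)
D = -176/2533 (D = -8/(115 + (-7 + 4)/(16 - 38)) = -8/(115 - 3/(-22)) = -8/(115 - 3*(-1/22)) = -8/(115 + 3/22) = -8/2533/22 = -8*22/2533 = -176/2533 ≈ -0.069483)
z = 12841/2533 (z = -3 + (8 - 1*(-176/2533)) = -3 + (8 + 176/2533) = -3 + 20440/2533 = 12841/2533 ≈ 5.0695)
z² = (12841/2533)² = 164891281/6416089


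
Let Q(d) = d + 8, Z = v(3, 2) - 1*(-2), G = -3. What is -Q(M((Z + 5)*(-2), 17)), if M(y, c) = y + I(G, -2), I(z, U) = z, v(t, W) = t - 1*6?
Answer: 3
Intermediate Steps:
v(t, W) = -6 + t (v(t, W) = t - 6 = -6 + t)
Z = -1 (Z = (-6 + 3) - 1*(-2) = -3 + 2 = -1)
M(y, c) = -3 + y (M(y, c) = y - 3 = -3 + y)
Q(d) = 8 + d
-Q(M((Z + 5)*(-2), 17)) = -(8 + (-3 + (-1 + 5)*(-2))) = -(8 + (-3 + 4*(-2))) = -(8 + (-3 - 8)) = -(8 - 11) = -1*(-3) = 3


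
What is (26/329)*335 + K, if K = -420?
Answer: -129470/329 ≈ -393.53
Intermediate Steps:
(26/329)*335 + K = (26/329)*335 - 420 = 8710/329 - 420 = -129470/329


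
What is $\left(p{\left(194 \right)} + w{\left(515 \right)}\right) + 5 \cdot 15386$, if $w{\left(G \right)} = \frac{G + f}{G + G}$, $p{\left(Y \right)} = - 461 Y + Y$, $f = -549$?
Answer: $- \frac{6339667}{515} \approx -12310.0$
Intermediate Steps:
$p{\left(Y \right)} = - 460 Y$
$w{\left(G \right)} = \frac{-549 + G}{2 G}$ ($w{\left(G \right)} = \frac{G - 549}{G + G} = \frac{-549 + G}{2 G}$)
$\left(p{\left(194 \right)} + w{\left(515 \right)}\right) + 5 \cdot 15386 = \left(\left(-460\right) 194 + \frac{-549 + 515}{2 \cdot 515}\right) + 5 \cdot 15386 = \left(-89240 + \frac{1}{2} \cdot \frac{1}{515} \left(-34\right)\right) + 76930 = \left(-89240 - \frac{17}{515}\right) + 76930 = - \frac{45958617}{515} + 76930 = - \frac{6339667}{515}$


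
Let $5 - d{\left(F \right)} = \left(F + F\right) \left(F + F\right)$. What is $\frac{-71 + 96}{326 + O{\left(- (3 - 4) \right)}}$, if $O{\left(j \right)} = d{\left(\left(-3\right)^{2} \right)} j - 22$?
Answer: $- \frac{5}{3} \approx -1.6667$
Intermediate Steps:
$d{\left(F \right)} = 5 - 4 F^{2}$ ($d{\left(F \right)} = 5 - \left(F + F\right) \left(F + F\right) = 5 - 2 F 2 F = 5 - 4 F^{2}$)
$O{\left(j \right)} = -22 - 319 j$ ($O{\left(j \right)} = \left(5 - 4 \left(\left(-3\right)^{2}\right)^{2}\right) j - 22 = \left(5 - 4 \cdot 9^{2}\right) j - 22 = \left(5 - 324\right) j - 22 = - 319 j - 22 = -22 - 319 j$)
$\frac{-71 + 96}{326 + O{\left(- (3 - 4) \right)}} = \frac{-71 + 96}{326 - \left(22 + 319 \left(- (3 - 4)\right)\right)} = \frac{25}{326 - \left(22 + 319 \left(\left(-1\right) \left(-1\right)\right)\right)} = \frac{25}{326 - 341} = \frac{25}{-15} = 25 \left(- \frac{1}{15}\right) = - \frac{5}{3}$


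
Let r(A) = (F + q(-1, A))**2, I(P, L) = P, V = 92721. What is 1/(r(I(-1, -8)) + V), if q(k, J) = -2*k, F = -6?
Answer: 1/92737 ≈ 1.0783e-5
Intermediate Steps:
r(A) = 16 (r(A) = (-6 - 2*(-1))**2 = (-6 + 2)**2 = (-4)**2 = 16)
1/(r(I(-1, -8)) + V) = 1/(16 + 92721) = 1/92737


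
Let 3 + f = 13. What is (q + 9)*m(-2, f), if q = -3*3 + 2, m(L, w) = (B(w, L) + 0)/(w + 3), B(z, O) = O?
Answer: -4/13 ≈ -0.30769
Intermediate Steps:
f = 10 (f = -3 + 13 = 10)
m(L, w) = L/(3 + w) (m(L, w) = (L + 0)/(w + 3) = L/(3 + w))
q = -7 (q = -9 + 2 = -7)
(q + 9)*m(-2, f) = (-7 + 9)*(-2/(3 + 10)) = 2*(-2/13) = -4/13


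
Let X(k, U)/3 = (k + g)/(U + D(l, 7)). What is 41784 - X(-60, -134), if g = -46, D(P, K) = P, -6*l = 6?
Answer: 1880174/45 ≈ 41782.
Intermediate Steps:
l = -1 (l = -⅙*6 = -1)
X(k, U) = 3*(-46 + k)/(-1 + U) (X(k, U) = 3*((k - 46)/(U - 1)) = 3*((-46 + k)/(-1 + U)) = 3*(-46 + k)/(-1 + U))
41784 - X(-60, -134) = 41784 - 3*(-46 - 60)/(-1 - 134) = 41784 - 3*(-106)/(-135) = 41784 - 3*(-1)*(-106)/135 = 41784 - 1*106/45 = 41784 - 106/45 = 1880174/45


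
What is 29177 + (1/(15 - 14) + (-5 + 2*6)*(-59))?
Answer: 28765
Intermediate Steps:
29177 + (1/(15 - 14) + (-5 + 2*6)*(-59)) = 29177 + (1/1 + (-5 + 12)*(-59)) = 29177 + (1 + 7*(-59)) = 29177 + (1 - 413) = 29177 - 412 = 28765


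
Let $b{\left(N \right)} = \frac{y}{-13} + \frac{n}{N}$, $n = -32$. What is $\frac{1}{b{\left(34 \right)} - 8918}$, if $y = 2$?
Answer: $- \frac{221}{1971120} \approx -0.00011212$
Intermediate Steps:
$b{\left(N \right)} = - \frac{2}{13} - \frac{32}{N}$ ($b{\left(N \right)} = \frac{2}{-13} - \frac{32}{N} = 2 \left(- \frac{1}{13}\right) - \frac{32}{N} = - \frac{2}{13} - \frac{32}{N}$)
$\frac{1}{b{\left(34 \right)} - 8918} = \frac{1}{\left(- \frac{2}{13} - \frac{32}{34}\right) - 8918} = \frac{1}{\left(- \frac{2}{13} - \frac{16}{17}\right) - 8918} = \frac{1}{- \frac{242}{221} - 8918} = \frac{1}{- \frac{1971120}{221}} = - \frac{221}{1971120}$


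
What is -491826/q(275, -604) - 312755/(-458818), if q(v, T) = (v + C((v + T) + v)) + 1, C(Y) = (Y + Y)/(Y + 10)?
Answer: -827095623261/468453178 ≈ -1765.6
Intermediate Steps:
C(Y) = 2*Y/(10 + Y) (C(Y) = (2*Y)/(10 + Y) = 2*Y/(10 + Y))
q(v, T) = 1 + v + 2*(T + 2*v)/(10 + T + 2*v) (q(v, T) = (v + 2*((v + T) + v)/(10 + ((v + T) + v))) + 1 = (v + 2*((T + v) + v)/(10 + ((T + v) + v))) + 1 = (v + 2*(T + 2*v)/(10 + (T + 2*v))) + 1 = (v + 2*(T + 2*v)/(10 + T + 2*v)) + 1 = 1 + v + 2*(T + 2*v)/(10 + T + 2*v))
-491826/q(275, -604) - 312755/(-458818) = -491826*(10 - 604 + 2*275)/(2*(-604) + 4*275 + (1 + 275)*(10 - 604 + 2*275)) - 312755/(-458818) = -491826*(10 - 604 + 550)/(-1208 + 1100 + 276*(10 - 604 + 550)) - 312755*(-1/458818) = -491826*(-44/(-1208 + 1100 + 276*(-44))) + 312755/458818 = -491826*(-44/(-1208 + 1100 - 12144)) + 312755/458818 = -491826/((-1/44*(-12252))) + 312755/458818 = -491826/3063/11 + 312755/458818 = -491826*11/3063 + 312755/458818 = -1803362/1021 + 312755/458818 = -827095623261/468453178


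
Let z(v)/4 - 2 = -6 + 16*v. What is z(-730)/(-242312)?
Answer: 5842/30289 ≈ 0.19288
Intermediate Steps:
z(v) = -16 + 64*v (z(v) = 8 + 4*(-6 + 16*v) = 8 + (-24 + 64*v) = -16 + 64*v)
z(-730)/(-242312) = (-16 + 64*(-730))/(-242312) = (-16 - 46720)*(-1/242312) = -46736*(-1/242312) = 5842/30289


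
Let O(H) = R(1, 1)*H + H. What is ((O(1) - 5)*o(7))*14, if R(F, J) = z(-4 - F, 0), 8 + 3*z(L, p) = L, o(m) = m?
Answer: -2450/3 ≈ -816.67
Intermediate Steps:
z(L, p) = -8/3 + L/3
R(F, J) = -4 - F/3 (R(F, J) = -8/3 + (-4 - F)/3 = -8/3 + (-4/3 - F/3) = -4 - F/3)
O(H) = -10*H/3 (O(H) = (-4 - ⅓*1)*H + H = (-4 - ⅓)*H + H = -13*H/3 + H = -10*H/3)
((O(1) - 5)*o(7))*14 = ((-10/3*1 - 5)*7)*14 = ((-10/3 - 5)*7)*14 = -25/3*7*14 = -175/3*14 = -2450/3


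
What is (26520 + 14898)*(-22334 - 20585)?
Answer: -1777619142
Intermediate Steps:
(26520 + 14898)*(-22334 - 20585) = 41418*(-42919) = -1777619142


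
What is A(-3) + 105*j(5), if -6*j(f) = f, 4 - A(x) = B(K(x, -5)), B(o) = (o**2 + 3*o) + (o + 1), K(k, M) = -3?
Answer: -163/2 ≈ -81.500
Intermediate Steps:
B(o) = 1 + o**2 + 4*o (B(o) = (o**2 + 3*o) + (1 + o) = 1 + o**2 + 4*o)
A(x) = 6 (A(x) = 4 - (1 + (-3)**2 + 4*(-3)) = 4 - (1 + 9 - 12) = 4 - 1*(-2) = 4 + 2 = 6)
j(f) = -f/6
A(-3) + 105*j(5) = 6 + 105*(-1/6*5) = 6 + 105*(-5/6) = 6 - 175/2 = -163/2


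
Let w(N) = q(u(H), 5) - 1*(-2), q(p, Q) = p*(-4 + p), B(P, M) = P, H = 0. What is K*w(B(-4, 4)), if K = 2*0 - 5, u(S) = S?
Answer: -10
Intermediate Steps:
K = -5 (K = 0 - 5 = -5)
w(N) = 2 (w(N) = 0*(-4 + 0) - 1*(-2) = 0*(-4) + 2 = 0 + 2 = 2)
K*w(B(-4, 4)) = -5*2 = -10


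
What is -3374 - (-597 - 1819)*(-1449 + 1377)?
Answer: -177326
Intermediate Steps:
-3374 - (-597 - 1819)*(-1449 + 1377) = -3374 - (-2416)*(-72) = -3374 - 1*173952 = -3374 - 173952 = -177326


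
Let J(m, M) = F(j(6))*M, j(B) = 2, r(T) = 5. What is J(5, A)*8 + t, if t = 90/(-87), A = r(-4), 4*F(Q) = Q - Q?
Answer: -30/29 ≈ -1.0345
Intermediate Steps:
F(Q) = 0 (F(Q) = (Q - Q)/4 = (1/4)*0 = 0)
A = 5
t = -30/29 (t = 90*(-1/87) = -30/29 ≈ -1.0345)
J(m, M) = 0 (J(m, M) = 0*M = 0)
J(5, A)*8 + t = 0*8 - 30/29 = 0 - 30/29 = -30/29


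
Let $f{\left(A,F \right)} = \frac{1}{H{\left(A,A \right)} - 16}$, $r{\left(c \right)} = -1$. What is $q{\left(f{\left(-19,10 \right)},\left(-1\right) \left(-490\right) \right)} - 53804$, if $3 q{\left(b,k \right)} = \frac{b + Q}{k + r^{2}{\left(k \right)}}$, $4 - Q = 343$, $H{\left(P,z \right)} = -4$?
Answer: $- \frac{1585072621}{29460} \approx -53804.0$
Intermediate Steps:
$Q = -339$ ($Q = 4 - 343 = -339$)
$f{\left(A,F \right)} = - \frac{1}{20}$ ($f{\left(A,F \right)} = \frac{1}{-4 - 16} = \frac{1}{-20} = - \frac{1}{20}$)
$q{\left(b,k \right)} = \frac{-339 + b}{3 \left(1 + k\right)}$ ($q{\left(b,k \right)} = \frac{\left(b - 339\right) \frac{1}{k + \left(-1\right)^{2}}}{3} = \frac{\left(-339 + b\right) \frac{1}{k + 1}}{3} = \frac{\left(-339 + b\right) \frac{1}{1 + k}}{3} = \frac{\frac{1}{1 + k} \left(-339 + b\right)}{3} = \frac{-339 + b}{3 \left(1 + k\right)}$)
$q{\left(f{\left(-19,10 \right)},\left(-1\right) \left(-490\right) \right)} - 53804 = \frac{-339 - \frac{1}{20}}{3 \left(1 - -490\right)} - 53804 = \frac{1}{3} \frac{1}{1 + 490} \left(- \frac{6781}{20}\right) - 53804 = \frac{1}{3} \cdot \frac{1}{491} \left(- \frac{6781}{20}\right) - 53804 = - \frac{6781}{29460} - 53804 = - \frac{1585072621}{29460}$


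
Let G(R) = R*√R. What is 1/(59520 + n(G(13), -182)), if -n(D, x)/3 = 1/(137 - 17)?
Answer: 40/2380799 ≈ 1.6801e-5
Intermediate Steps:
G(R) = R^(3/2)
n(D, x) = -1/40 (n(D, x) = -3/(137 - 17) = -3/120 = -3*1/120 = -1/40)
1/(59520 + n(G(13), -182)) = 1/(59520 - 1/40) = 1/(2380799/40) = 40/2380799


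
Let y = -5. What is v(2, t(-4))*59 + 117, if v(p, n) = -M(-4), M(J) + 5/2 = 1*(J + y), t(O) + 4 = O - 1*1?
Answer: 1591/2 ≈ 795.50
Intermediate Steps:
t(O) = -5 + O (t(O) = -4 + (O - 1*1) = -4 + (O - 1) = -4 + (-1 + O) = -5 + O)
M(J) = -15/2 + J (M(J) = -5/2 + 1*(J - 5) = -5/2 + 1*(-5 + J) = -5/2 + (-5 + J) = -15/2 + J)
v(p, n) = 23/2 (v(p, n) = -(-15/2 - 4) = -1*(-23/2) = 23/2)
v(2, t(-4))*59 + 117 = (23/2)*59 + 117 = 1357/2 + 117 = 1591/2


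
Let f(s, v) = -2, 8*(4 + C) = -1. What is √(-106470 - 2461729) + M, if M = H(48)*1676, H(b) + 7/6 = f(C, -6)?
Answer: -15922/3 + I*√2568199 ≈ -5307.3 + 1602.6*I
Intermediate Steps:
C = -33/8 (C = -4 + (⅛)*(-1) = -4 - ⅛ = -33/8 ≈ -4.1250)
H(b) = -19/6 (H(b) = -7/6 - 2 = -19/6)
M = -15922/3 (M = -19/6*1676 = -15922/3 ≈ -5307.3)
√(-106470 - 2461729) + M = √(-106470 - 2461729) - 15922/3 = √(-2568199) - 15922/3 = I*√2568199 - 15922/3 = -15922/3 + I*√2568199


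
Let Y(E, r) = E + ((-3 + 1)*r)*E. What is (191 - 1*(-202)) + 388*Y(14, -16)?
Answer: 179649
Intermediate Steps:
Y(E, r) = E - 2*E*r (Y(E, r) = E + (-2*r)*E = E - 2*E*r)
(191 - 1*(-202)) + 388*Y(14, -16) = (191 - 1*(-202)) + 388*(14*(1 - 2*(-16))) = (191 + 202) + 388*(14*(1 + 32)) = 393 + 388*(14*33) = 393 + 388*462 = 393 + 179256 = 179649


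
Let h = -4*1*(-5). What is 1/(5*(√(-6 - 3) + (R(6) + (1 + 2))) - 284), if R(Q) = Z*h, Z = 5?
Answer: 77/17862 - 5*I/17862 ≈ 0.0043108 - 0.00027992*I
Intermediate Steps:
h = 20 (h = -4*(-5) = 20)
R(Q) = 100 (R(Q) = 5*20 = 100)
1/(5*(√(-6 - 3) + (R(6) + (1 + 2))) - 284) = 1/(5*(√(-6 - 3) + (100 + (1 + 2))) - 284) = 1/(5*(√(-9) + (100 + 3)) - 284) = 1/(5*(3*I + 103) - 284) = 1/(5*(103 + 3*I) - 284) = 1/((515 + 15*I) - 284) = 1/(231 + 15*I) = (231 - 15*I)/53586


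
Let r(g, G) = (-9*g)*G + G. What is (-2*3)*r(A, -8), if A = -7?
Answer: 3072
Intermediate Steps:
r(g, G) = G - 9*G*g (r(g, G) = -9*G*g + G = G - 9*G*g)
(-2*3)*r(A, -8) = (-2*3)*(-8*(1 - 9*(-7))) = -(-48)*(1 + 63) = -(-48)*64 = -6*(-512) = 3072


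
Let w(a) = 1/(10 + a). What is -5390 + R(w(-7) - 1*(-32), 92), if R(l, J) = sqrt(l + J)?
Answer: -5390 + sqrt(1119)/3 ≈ -5378.9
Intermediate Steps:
R(l, J) = sqrt(J + l)
-5390 + R(w(-7) - 1*(-32), 92) = -5390 + sqrt(92 + (1/(10 - 7) - 1*(-32))) = -5390 + sqrt(92 + (1/3 + 32)) = -5390 + sqrt(92 + 97/3) = -5390 + sqrt(373/3) = -5390 + sqrt(1119)/3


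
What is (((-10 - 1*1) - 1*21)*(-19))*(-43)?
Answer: -26144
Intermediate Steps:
(((-10 - 1*1) - 1*21)*(-19))*(-43) = (((-10 - 1) - 21)*(-19))*(-43) = ((-11 - 21)*(-19))*(-43) = -32*(-19)*(-43) = 608*(-43) = -26144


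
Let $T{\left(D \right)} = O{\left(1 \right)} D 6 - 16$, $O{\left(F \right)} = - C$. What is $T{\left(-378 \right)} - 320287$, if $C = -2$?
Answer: $-324839$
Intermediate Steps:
$O{\left(F \right)} = 2$ ($O{\left(F \right)} = \left(-1\right) \left(-2\right) = 2$)
$T{\left(D \right)} = -16 + 12 D$ ($T{\left(D \right)} = 2 D 6 - 16 = 12 D - 16 = -16 + 12 D$)
$T{\left(-378 \right)} - 320287 = \left(-16 + 12 \left(-378\right)\right) - 320287 = \left(-16 - 4536\right) - 320287 = -4552 - 320287 = -324839$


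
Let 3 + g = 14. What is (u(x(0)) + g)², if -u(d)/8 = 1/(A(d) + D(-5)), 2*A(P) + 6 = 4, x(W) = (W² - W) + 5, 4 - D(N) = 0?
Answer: 625/9 ≈ 69.444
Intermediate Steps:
D(N) = 4 (D(N) = 4 - 1*0 = 4 + 0 = 4)
x(W) = 5 + W² - W
g = 11 (g = -3 + 14 = 11)
A(P) = -1 (A(P) = -3 + (½)*4 = -3 + 2 = -1)
u(d) = -8/3 (u(d) = -8/(-1 + 4) = -8/3)
(u(x(0)) + g)² = (-8/3 + 11)² = (25/3)² = 625/9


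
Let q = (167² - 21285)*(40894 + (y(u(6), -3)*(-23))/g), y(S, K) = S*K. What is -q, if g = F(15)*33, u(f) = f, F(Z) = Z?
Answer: -14853822464/55 ≈ -2.7007e+8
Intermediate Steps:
y(S, K) = K*S
g = 495 (g = 15*33 = 495)
q = 14853822464/55 (q = (167² - 21285)*(40894 + (-3*6*(-23))/495) = (27889 - 21285)*(40894 - 18*(-23)*(1/495)) = 6604*(40894 + 414*(1/495)) = 6604*(40894 + 46/55) = 6604*(2249216/55) = 14853822464/55 ≈ 2.7007e+8)
-q = -1*14853822464/55 = -14853822464/55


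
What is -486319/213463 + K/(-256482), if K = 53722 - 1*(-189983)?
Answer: -58918023391/18249805722 ≈ -3.2284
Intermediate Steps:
K = 243705 (K = 53722 + 189983 = 243705)
-486319/213463 + K/(-256482) = -486319/213463 + 243705/(-256482) = -486319*1/213463 + 243705*(-1/256482) = -486319/213463 - 81235/85494 = -58918023391/18249805722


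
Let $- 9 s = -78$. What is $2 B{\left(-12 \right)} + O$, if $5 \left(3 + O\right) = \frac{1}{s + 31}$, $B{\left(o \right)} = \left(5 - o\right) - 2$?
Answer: $\frac{16068}{595} \approx 27.005$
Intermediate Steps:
$B{\left(o \right)} = 3 - o$
$s = \frac{26}{3}$ ($s = \left(- \frac{1}{9}\right) \left(-78\right) = \frac{26}{3} \approx 8.6667$)
$O = - \frac{1782}{595}$ ($O = -3 + \frac{1}{5 \left(\frac{26}{3} + 31\right)} = -3 + \frac{1}{5 \cdot \frac{119}{3}} = -3 + \frac{1}{5} \cdot \frac{3}{119} = -3 + \frac{3}{595} = - \frac{1782}{595} \approx -2.995$)
$2 B{\left(-12 \right)} + O = 2 \left(3 - -12\right) - \frac{1782}{595} = 2 \left(3 + 12\right) - \frac{1782}{595} = 2 \cdot 15 - \frac{1782}{595} = 30 - \frac{1782}{595} = \frac{16068}{595}$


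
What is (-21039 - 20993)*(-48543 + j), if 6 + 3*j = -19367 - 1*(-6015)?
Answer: 6682541584/3 ≈ 2.2275e+9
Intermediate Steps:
j = -13358/3 (j = -2 + (-19367 - 1*(-6015))/3 = -2 + (-19367 + 6015)/3 = -2 + (⅓)*(-13352) = -2 - 13352/3 = -13358/3 ≈ -4452.7)
(-21039 - 20993)*(-48543 + j) = (-21039 - 20993)*(-48543 - 13358/3) = -42032*(-158987/3) = 6682541584/3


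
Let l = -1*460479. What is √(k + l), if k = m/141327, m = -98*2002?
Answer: I*√1021924730650787/47109 ≈ 678.59*I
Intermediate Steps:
m = -196196
k = -196196/141327 ≈ -1.3882
l = -460479
√(k + l) = √(-196196/141327 - 460479) = √(-65078311829/141327) = I*√1021924730650787/47109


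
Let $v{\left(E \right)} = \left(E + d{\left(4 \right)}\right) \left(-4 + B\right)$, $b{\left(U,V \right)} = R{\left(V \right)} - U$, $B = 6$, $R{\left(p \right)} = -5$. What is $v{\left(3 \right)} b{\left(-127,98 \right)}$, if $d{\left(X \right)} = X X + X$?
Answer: $5612$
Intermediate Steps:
$d{\left(X \right)} = X + X^{2}$ ($d{\left(X \right)} = X^{2} + X = X + X^{2}$)
$b{\left(U,V \right)} = -5 - U$
$v{\left(E \right)} = 40 + 2 E$ ($v{\left(E \right)} = \left(E + 4 \left(1 + 4\right)\right) \left(-4 + 6\right) = \left(E + 4 \cdot 5\right) 2 = \left(E + 20\right) 2 = \left(20 + E\right) 2 = 40 + 2 E$)
$v{\left(3 \right)} b{\left(-127,98 \right)} = \left(40 + 2 \cdot 3\right) \left(-5 - -127\right) = \left(40 + 6\right) \left(-5 + 127\right) = 46 \cdot 122 = 5612$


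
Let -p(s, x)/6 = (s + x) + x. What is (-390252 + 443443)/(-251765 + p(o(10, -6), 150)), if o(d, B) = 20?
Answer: -53191/253685 ≈ -0.20967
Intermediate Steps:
p(s, x) = -12*x - 6*s (p(s, x) = -6*((s + x) + x) = -6*(s + 2*x) = -12*x - 6*s)
(-390252 + 443443)/(-251765 + p(o(10, -6), 150)) = (-390252 + 443443)/(-251765 + (-12*150 - 6*20)) = 53191/(-251765 + (-1800 - 120)) = 53191/(-251765 - 1920) = 53191/(-253685) = 53191*(-1/253685) = -53191/253685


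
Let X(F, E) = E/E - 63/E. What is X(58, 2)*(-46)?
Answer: 1403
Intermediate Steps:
X(F, E) = 1 - 63/E
X(58, 2)*(-46) = ((-63 + 2)/2)*(-46) = ((½)*(-61))*(-46) = -61/2*(-46) = 1403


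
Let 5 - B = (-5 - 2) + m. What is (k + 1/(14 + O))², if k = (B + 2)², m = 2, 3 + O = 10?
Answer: 9150625/441 ≈ 20750.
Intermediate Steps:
O = 7 (O = -3 + 10 = 7)
B = 10 (B = 5 - ((-5 - 2) + 2) = 5 - (-7 + 2) = 5 - 1*(-5) = 5 + 5 = 10)
k = 144 (k = (10 + 2)² = 12² = 144)
(k + 1/(14 + O))² = (144 + 1/(14 + 7))² = (144 + 1/21)² = (3025/21)² = 9150625/441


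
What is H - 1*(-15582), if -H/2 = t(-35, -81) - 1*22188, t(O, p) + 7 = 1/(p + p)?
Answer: 4857733/81 ≈ 59972.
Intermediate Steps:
t(O, p) = -7 + 1/(2*p) (t(O, p) = -7 + 1/(p + p) = -7 + 1/(2*p))
H = 3595591/81 (H = -2*((-7 + (1/2)/(-81)) - 1*22188) = -2*((-7 + (1/2)*(-1/81)) - 22188) = -2*((-7 - 1/162) - 22188) = -2*(-1135/162 - 22188) = -2*(-3595591/162) = 3595591/81 ≈ 44390.)
H - 1*(-15582) = 3595591/81 - 1*(-15582) = 3595591/81 + 15582 = 4857733/81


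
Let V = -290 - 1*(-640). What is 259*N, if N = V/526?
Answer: 45325/263 ≈ 172.34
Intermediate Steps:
V = 350 (V = -290 + 640 = 350)
N = 175/263 (N = 350/526 = 350*(1/526) = 175/263 ≈ 0.66540)
259*N = 259*(175/263) = 45325/263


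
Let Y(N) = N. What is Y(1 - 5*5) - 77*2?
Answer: -178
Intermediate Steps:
Y(1 - 5*5) - 77*2 = (1 - 5*5) - 77*2 = (1 - 25) - 154 = -24 - 154 = -178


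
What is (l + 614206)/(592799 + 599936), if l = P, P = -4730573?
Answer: -4116367/1192735 ≈ -3.4512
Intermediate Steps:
l = -4730573
(l + 614206)/(592799 + 599936) = (-4730573 + 614206)/(592799 + 599936) = -4116367/1192735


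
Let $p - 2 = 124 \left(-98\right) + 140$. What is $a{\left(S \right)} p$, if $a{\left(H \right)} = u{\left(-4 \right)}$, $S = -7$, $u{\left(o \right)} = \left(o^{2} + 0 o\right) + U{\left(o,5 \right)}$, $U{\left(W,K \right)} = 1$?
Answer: $-204170$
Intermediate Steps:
$u{\left(o \right)} = 1 + o^{2}$ ($u{\left(o \right)} = \left(o^{2} + 0 o\right) + 1 = \left(o^{2} + 0\right) + 1 = o^{2} + 1 = 1 + o^{2}$)
$a{\left(H \right)} = 17$ ($a{\left(H \right)} = 1 + \left(-4\right)^{2} = 1 + 16 = 17$)
$p = -12010$ ($p = 2 + \left(124 \left(-98\right) + 140\right) = 2 + \left(-12152 + 140\right) = 2 - 12012 = -12010$)
$a{\left(S \right)} p = 17 \left(-12010\right) = -204170$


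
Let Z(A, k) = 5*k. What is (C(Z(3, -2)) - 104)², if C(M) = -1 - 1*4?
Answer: 11881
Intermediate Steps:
C(M) = -5 (C(M) = -1 - 4 = -5)
(C(Z(3, -2)) - 104)² = (-5 - 104)² = (-109)² = 11881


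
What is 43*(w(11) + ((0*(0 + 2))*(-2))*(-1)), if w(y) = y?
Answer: 473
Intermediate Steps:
43*(w(11) + ((0*(0 + 2))*(-2))*(-1)) = 43*(11 + ((0*(0 + 2))*(-2))*(-1)) = 43*(11 + ((0*2)*(-2))*(-1)) = 43*(11 + (0*(-2))*(-1)) = 43*(11 + 0*(-1)) = 43*(11 + 0) = 43*11 = 473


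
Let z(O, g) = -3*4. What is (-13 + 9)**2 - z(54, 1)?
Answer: 28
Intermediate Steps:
z(O, g) = -12
(-13 + 9)**2 - z(54, 1) = (-13 + 9)**2 - 1*(-12) = (-4)**2 + 12 = 16 + 12 = 28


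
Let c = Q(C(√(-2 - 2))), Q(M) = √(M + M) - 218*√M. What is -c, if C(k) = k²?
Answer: 2*I*(218 - √2) ≈ 433.17*I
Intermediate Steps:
Q(M) = -218*√M + √2*√M (Q(M) = √(2*M) - 218*√M = √2*√M - 218*√M = -218*√M + √2*√M)
c = 2*I*(-218 + √2) (c = √((√(-2 - 2))²)*(-218 + √2) = √((√(-4))²)*(-218 + √2) = √((2*I)²)*(-218 + √2) = √(-4)*(-218 + √2) = (2*I)*(-218 + √2) = 2*I*(-218 + √2) ≈ -433.17*I)
-c = -2*I*(-218 + √2)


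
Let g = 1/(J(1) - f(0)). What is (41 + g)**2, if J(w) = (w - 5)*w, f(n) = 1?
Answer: 41616/25 ≈ 1664.6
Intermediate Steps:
J(w) = w*(-5 + w) (J(w) = (-5 + w)*w = w*(-5 + w))
g = -1/5 (g = 1/(1*(-5 + 1) - 1*1) = 1/(1*(-4) - 1) = 1/(-4 - 1) = 1/(-5) = -1/5 ≈ -0.20000)
(41 + g)**2 = (41 - 1/5)**2 = (204/5)**2 = 41616/25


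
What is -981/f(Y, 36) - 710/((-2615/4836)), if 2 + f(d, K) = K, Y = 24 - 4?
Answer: 22835145/17782 ≈ 1284.2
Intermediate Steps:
Y = 20
f(d, K) = -2 + K
-981/f(Y, 36) - 710/((-2615/4836)) = -981/(-2 + 36) - 710/((-2615/4836)) = -981/34 - 710/((-2615*1/4836)) = -981*1/34 - 710/(-2615/4836) = -981/34 - 710*(-4836/2615) = -981/34 + 686712/523 = 22835145/17782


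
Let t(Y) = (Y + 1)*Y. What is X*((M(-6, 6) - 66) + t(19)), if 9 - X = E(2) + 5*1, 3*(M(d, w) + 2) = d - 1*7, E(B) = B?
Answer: 1846/3 ≈ 615.33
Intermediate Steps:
t(Y) = Y*(1 + Y) (t(Y) = (1 + Y)*Y = Y*(1 + Y))
M(d, w) = -13/3 + d/3 (M(d, w) = -2 + (d - 1*7)/3 = -2 + (d - 7)/3 = -2 + (-7 + d)/3 = -2 + (-7/3 + d/3) = -13/3 + d/3)
X = 2 (X = 9 - (2 + 5*1) = 9 - (2 + 5) = 9 - 1*7 = 9 - 7 = 2)
X*((M(-6, 6) - 66) + t(19)) = 2*(((-13/3 + (⅓)*(-6)) - 66) + 19*(1 + 19)) = 2*(((-13/3 - 2) - 66) + 19*20) = 2*((-19/3 - 66) + 380) = 2*(-217/3 + 380) = 2*(923/3) = 1846/3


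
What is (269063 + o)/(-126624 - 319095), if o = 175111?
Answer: -148058/148573 ≈ -0.99653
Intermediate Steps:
(269063 + o)/(-126624 - 319095) = (269063 + 175111)/(-126624 - 319095) = 444174/(-445719) = 444174*(-1/445719) = -148058/148573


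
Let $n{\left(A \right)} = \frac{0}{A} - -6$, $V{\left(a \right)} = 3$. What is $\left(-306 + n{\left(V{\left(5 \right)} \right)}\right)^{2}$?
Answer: $90000$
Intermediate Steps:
$n{\left(A \right)} = 6$ ($n{\left(A \right)} = 0 + 6 = 6$)
$\left(-306 + n{\left(V{\left(5 \right)} \right)}\right)^{2} = \left(-306 + 6\right)^{2} = \left(-300\right)^{2} = 90000$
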